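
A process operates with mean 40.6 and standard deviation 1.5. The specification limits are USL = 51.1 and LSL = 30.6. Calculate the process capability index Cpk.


Cpu = (51.1 - 40.6) / (3 * 1.5) = 2.33
Cpl = (40.6 - 30.6) / (3 * 1.5) = 2.22
Cpk = min(2.33, 2.22) = 2.22

2.22


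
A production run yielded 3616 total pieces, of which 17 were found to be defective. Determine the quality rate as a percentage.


Formula: Quality Rate = Good Pieces / Total Pieces * 100
Good pieces = 3616 - 17 = 3599
QR = 3599 / 3616 * 100 = 99.5%

99.5%


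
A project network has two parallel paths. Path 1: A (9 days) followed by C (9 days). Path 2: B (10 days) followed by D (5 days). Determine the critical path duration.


Path 1 = 9 + 9 = 18 days
Path 2 = 10 + 5 = 15 days
Duration = max(18, 15) = 18 days

18 days


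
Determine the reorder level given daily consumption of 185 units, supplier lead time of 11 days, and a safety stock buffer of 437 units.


Formula: ROP = (Daily Demand * Lead Time) + Safety Stock
Demand during lead time = 185 * 11 = 2035 units
ROP = 2035 + 437 = 2472 units

2472 units


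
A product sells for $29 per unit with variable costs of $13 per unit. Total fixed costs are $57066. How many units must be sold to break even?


Formula: BEQ = Fixed Costs / (Price - Variable Cost)
Contribution margin = $29 - $13 = $16/unit
BEQ = ceil($57066 / $16/unit) = ceil(3566.62) = 3567 units

3567 units


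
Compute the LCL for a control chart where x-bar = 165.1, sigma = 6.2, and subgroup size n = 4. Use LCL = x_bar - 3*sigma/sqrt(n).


LCL = 165.1 - 3 * 6.2 / sqrt(4)

155.8


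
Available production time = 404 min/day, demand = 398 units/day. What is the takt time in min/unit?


Formula: Takt Time = Available Production Time / Customer Demand
Takt = 404 min/day / 398 units/day
Takt = 1.02 min/unit

1.02 min/unit


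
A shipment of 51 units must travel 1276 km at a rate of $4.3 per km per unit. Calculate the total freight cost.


TC = dist * cost * units = 1276 * 4.3 * 51 = $279826.80

$279826.80


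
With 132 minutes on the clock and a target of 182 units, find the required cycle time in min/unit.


Formula: CT = Available Time / Number of Units
CT = 132 min / 182 units
CT = 0.73 min/unit

0.73 min/unit


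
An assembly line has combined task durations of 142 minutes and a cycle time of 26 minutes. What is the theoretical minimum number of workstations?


Formula: N_min = ceil(Sum of Task Times / Cycle Time)
N_min = ceil(142 min / 26 min) = ceil(5.4615)
N_min = 6 stations

6


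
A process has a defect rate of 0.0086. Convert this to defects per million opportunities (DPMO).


DPMO = defect_rate * 1000000 = 0.0086 * 1000000

8600


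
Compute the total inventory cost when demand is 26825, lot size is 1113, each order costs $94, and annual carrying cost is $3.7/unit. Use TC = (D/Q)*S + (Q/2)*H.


TC = 26825/1113 * 94 + 1113/2 * 3.7

$4324.59


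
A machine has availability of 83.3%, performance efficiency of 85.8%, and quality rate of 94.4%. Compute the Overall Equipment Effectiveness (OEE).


Formula: OEE = Availability * Performance * Quality / 10000
A * P = 83.3% * 85.8% / 100 = 71.47%
OEE = 71.47% * 94.4% / 100 = 67.5%

67.5%


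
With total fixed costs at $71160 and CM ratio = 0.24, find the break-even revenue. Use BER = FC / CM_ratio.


Formula: BER = Fixed Costs / Contribution Margin Ratio
BER = $71160 / 0.24
BER = $296500.00 (to the nearest cent)

$296500.00


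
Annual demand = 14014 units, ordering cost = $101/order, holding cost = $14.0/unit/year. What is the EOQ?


Formula: EOQ = sqrt(2 * D * S / H)
Numerator: 2 * 14014 * 101 = 2830828
2DS/H = 2830828 / 14.0 = 202202.0
EOQ = sqrt(202202.0) = 449.7 units

449.7 units


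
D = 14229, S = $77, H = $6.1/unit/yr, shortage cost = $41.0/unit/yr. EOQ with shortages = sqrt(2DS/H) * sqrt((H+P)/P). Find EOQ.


Formula: EOQ* = sqrt(2DS/H) * sqrt((H+P)/P)
Base EOQ = sqrt(2*14229*77/6.1) = 599.35 units
Correction = sqrt((6.1+41.0)/41.0) = 1.07181
EOQ* = 599.35 * 1.07181 = 642.4 units

642.4 units


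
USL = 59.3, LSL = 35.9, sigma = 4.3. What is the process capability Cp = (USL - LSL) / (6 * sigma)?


Cp = (59.3 - 35.9) / (6 * 4.3)

0.91


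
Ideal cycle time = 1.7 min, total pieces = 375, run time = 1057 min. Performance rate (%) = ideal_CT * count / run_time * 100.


Formula: Performance = (Ideal CT * Total Count) / Run Time * 100
Ideal output time = 1.7 * 375 = 637.5 min
Performance = 637.5 / 1057 * 100 = 60.3%

60.3%


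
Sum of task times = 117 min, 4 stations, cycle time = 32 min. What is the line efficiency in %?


Formula: Efficiency = Sum of Task Times / (N_stations * CT) * 100
Total station capacity = 4 stations * 32 min = 128 min
Efficiency = 117 / 128 * 100 = 91.4%

91.4%


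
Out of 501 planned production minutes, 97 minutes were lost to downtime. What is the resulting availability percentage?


Formula: Availability = (Planned Time - Downtime) / Planned Time * 100
Uptime = 501 - 97 = 404 min
Availability = 404 / 501 * 100 = 80.6%

80.6%


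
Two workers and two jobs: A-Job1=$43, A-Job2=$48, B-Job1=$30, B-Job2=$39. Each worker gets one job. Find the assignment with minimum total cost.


Option 1: A->1 + B->2 = $43 + $39 = $82
Option 2: A->2 + B->1 = $48 + $30 = $78
Min cost = min($82, $78) = $78

$78


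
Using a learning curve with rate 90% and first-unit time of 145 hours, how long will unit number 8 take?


Formula: T_n = T_1 * (learning_rate)^(log2(n)) where learning_rate = rate/100
Doublings = log2(8) = 3
T_n = 145 * 0.9^3
T_n = 145 * 0.729 = 105.7 hours

105.7 hours


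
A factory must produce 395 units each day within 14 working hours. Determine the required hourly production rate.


Formula: Production Rate = Daily Demand / Available Hours
Rate = 395 units/day / 14 hours/day
Rate = 28.2 units/hour

28.2 units/hour


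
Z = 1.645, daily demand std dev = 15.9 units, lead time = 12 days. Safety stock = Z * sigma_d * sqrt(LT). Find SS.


Formula: SS = z * sigma_d * sqrt(LT)
sqrt(LT) = sqrt(12) = 3.4641
SS = 1.645 * 15.9 * 3.4641
SS = 90.6 units

90.6 units


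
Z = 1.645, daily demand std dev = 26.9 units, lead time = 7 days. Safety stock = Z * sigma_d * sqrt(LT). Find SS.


Formula: SS = z * sigma_d * sqrt(LT)
sqrt(LT) = sqrt(7) = 2.6458
SS = 1.645 * 26.9 * 2.6458
SS = 117.1 units

117.1 units


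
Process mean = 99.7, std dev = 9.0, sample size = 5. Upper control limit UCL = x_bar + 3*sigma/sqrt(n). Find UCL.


UCL = 99.7 + 3 * 9.0 / sqrt(5)

111.77


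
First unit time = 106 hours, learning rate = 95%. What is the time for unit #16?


Formula: T_n = T_1 * (learning_rate)^(log2(n)) where learning_rate = rate/100
Doublings = log2(16) = 4
T_n = 106 * 0.95^4
T_n = 106 * 0.8145 = 86.3 hours

86.3 hours


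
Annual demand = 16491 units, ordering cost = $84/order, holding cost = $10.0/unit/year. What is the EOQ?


Formula: EOQ = sqrt(2 * D * S / H)
Numerator: 2 * 16491 * 84 = 2770488
2DS/H = 2770488 / 10.0 = 277048.8
EOQ = sqrt(277048.8) = 526.4 units

526.4 units


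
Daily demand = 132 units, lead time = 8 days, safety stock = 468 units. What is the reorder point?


Formula: ROP = (Daily Demand * Lead Time) + Safety Stock
Demand during lead time = 132 * 8 = 1056 units
ROP = 1056 + 468 = 1524 units

1524 units


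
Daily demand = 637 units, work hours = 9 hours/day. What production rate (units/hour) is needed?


Formula: Production Rate = Daily Demand / Available Hours
Rate = 637 units/day / 9 hours/day
Rate = 70.8 units/hour

70.8 units/hour


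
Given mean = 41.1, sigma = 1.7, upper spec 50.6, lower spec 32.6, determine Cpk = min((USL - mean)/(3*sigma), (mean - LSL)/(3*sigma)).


Cpu = (50.6 - 41.1) / (3 * 1.7) = 1.86
Cpl = (41.1 - 32.6) / (3 * 1.7) = 1.67
Cpk = min(1.86, 1.67) = 1.67

1.67


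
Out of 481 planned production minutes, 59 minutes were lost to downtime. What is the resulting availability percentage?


Formula: Availability = (Planned Time - Downtime) / Planned Time * 100
Uptime = 481 - 59 = 422 min
Availability = 422 / 481 * 100 = 87.7%

87.7%


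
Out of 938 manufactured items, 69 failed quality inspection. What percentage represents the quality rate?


Formula: Quality Rate = Good Pieces / Total Pieces * 100
Good pieces = 938 - 69 = 869
QR = 869 / 938 * 100 = 92.6%

92.6%


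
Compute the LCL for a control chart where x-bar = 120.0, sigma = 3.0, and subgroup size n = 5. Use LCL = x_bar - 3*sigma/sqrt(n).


LCL = 120.0 - 3 * 3.0 / sqrt(5)

115.98


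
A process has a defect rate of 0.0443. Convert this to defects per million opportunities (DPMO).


DPMO = defect_rate * 1000000 = 0.0443 * 1000000

44300


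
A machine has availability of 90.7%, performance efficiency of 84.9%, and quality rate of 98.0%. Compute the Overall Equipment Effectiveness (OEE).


Formula: OEE = Availability * Performance * Quality / 10000
A * P = 90.7% * 84.9% / 100 = 77.0%
OEE = 77.0% * 98.0% / 100 = 75.5%

75.5%


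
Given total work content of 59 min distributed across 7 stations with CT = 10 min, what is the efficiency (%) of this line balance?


Formula: Efficiency = Sum of Task Times / (N_stations * CT) * 100
Total station capacity = 7 stations * 10 min = 70 min
Efficiency = 59 / 70 * 100 = 84.3%

84.3%


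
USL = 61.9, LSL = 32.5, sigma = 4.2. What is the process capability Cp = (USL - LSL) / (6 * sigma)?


Cp = (61.9 - 32.5) / (6 * 4.2)

1.17


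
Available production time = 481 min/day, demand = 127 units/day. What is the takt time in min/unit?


Formula: Takt Time = Available Production Time / Customer Demand
Takt = 481 min/day / 127 units/day
Takt = 3.79 min/unit

3.79 min/unit


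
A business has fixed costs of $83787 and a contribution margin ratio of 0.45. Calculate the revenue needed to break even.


Formula: BER = Fixed Costs / Contribution Margin Ratio
BER = $83787 / 0.45
BER = $186193.33 (to the nearest cent)

$186193.33


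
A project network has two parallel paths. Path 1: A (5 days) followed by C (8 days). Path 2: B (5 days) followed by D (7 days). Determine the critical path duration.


Path 1 = 5 + 8 = 13 days
Path 2 = 5 + 7 = 12 days
Duration = max(13, 12) = 13 days

13 days


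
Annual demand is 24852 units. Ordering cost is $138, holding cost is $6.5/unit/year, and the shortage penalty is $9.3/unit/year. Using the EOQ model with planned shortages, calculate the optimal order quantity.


Formula: EOQ* = sqrt(2DS/H) * sqrt((H+P)/P)
Base EOQ = sqrt(2*24852*138/6.5) = 1027.26 units
Correction = sqrt((6.5+9.3)/9.3) = 1.30343
EOQ* = 1027.26 * 1.30343 = 1339.0 units

1339.0 units


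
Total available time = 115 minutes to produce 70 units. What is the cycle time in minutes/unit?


Formula: CT = Available Time / Number of Units
CT = 115 min / 70 units
CT = 1.64 min/unit

1.64 min/unit


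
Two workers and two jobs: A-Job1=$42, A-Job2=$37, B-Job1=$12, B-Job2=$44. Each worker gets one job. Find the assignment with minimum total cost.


Option 1: A->1 + B->2 = $42 + $44 = $86
Option 2: A->2 + B->1 = $37 + $12 = $49
Min cost = min($86, $49) = $49

$49


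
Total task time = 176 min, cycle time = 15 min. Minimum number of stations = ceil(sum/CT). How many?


Formula: N_min = ceil(Sum of Task Times / Cycle Time)
N_min = ceil(176 min / 15 min) = ceil(11.7333)
N_min = 12 stations

12


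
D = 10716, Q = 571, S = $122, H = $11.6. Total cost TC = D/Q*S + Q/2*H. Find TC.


TC = 10716/571 * 122 + 571/2 * 11.6

$5601.38


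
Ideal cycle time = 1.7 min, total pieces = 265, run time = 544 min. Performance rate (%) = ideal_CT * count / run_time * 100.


Formula: Performance = (Ideal CT * Total Count) / Run Time * 100
Ideal output time = 1.7 * 265 = 450.5 min
Performance = 450.5 / 544 * 100 = 82.8%

82.8%


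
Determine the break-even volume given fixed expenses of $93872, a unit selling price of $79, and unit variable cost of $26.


Formula: BEQ = Fixed Costs / (Price - Variable Cost)
Contribution margin = $79 - $26 = $53/unit
BEQ = ceil($93872 / $53/unit) = ceil(1771.17) = 1772 units

1772 units


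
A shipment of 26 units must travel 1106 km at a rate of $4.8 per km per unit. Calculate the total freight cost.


TC = dist * cost * units = 1106 * 4.8 * 26 = $138028.80

$138028.80


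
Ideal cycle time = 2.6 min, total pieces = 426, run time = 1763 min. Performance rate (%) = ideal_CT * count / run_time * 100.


Formula: Performance = (Ideal CT * Total Count) / Run Time * 100
Ideal output time = 2.6 * 426 = 1107.6 min
Performance = 1107.6 / 1763 * 100 = 62.8%

62.8%


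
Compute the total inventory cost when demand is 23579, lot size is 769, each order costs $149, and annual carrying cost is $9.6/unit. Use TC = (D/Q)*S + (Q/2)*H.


TC = 23579/769 * 149 + 769/2 * 9.6

$8259.82


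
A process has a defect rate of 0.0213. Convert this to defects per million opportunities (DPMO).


DPMO = defect_rate * 1000000 = 0.0213 * 1000000

21300


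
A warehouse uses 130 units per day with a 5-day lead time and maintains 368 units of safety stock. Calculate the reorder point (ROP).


Formula: ROP = (Daily Demand * Lead Time) + Safety Stock
Demand during lead time = 130 * 5 = 650 units
ROP = 650 + 368 = 1018 units

1018 units


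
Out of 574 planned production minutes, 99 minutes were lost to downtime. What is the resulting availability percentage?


Formula: Availability = (Planned Time - Downtime) / Planned Time * 100
Uptime = 574 - 99 = 475 min
Availability = 475 / 574 * 100 = 82.8%

82.8%


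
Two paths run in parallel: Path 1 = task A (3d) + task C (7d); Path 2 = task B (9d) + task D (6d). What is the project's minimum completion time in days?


Path 1 = 3 + 7 = 10 days
Path 2 = 9 + 6 = 15 days
Duration = max(10, 15) = 15 days

15 days


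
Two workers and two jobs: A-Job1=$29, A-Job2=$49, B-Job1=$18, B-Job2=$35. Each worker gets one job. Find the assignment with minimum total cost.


Option 1: A->1 + B->2 = $29 + $35 = $64
Option 2: A->2 + B->1 = $49 + $18 = $67
Min cost = min($64, $67) = $64

$64


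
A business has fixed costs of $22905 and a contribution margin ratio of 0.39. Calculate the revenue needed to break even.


Formula: BER = Fixed Costs / Contribution Margin Ratio
BER = $22905 / 0.39
BER = $58730.77 (to the nearest cent)

$58730.77


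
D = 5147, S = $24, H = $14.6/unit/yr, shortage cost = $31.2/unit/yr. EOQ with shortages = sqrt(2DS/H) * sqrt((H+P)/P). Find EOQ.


Formula: EOQ* = sqrt(2DS/H) * sqrt((H+P)/P)
Base EOQ = sqrt(2*5147*24/14.6) = 130.08 units
Correction = sqrt((14.6+31.2)/31.2) = 1.21159
EOQ* = 130.08 * 1.21159 = 157.6 units

157.6 units


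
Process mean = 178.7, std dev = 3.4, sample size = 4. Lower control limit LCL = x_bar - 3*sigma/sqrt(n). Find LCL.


LCL = 178.7 - 3 * 3.4 / sqrt(4)

173.6


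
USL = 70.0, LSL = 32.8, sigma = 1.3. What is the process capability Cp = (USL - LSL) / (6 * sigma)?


Cp = (70.0 - 32.8) / (6 * 1.3)

4.77


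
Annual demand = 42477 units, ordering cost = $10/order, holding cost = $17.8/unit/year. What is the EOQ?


Formula: EOQ = sqrt(2 * D * S / H)
Numerator: 2 * 42477 * 10 = 849540
2DS/H = 849540 / 17.8 = 47727.0
EOQ = sqrt(47727.0) = 218.5 units

218.5 units


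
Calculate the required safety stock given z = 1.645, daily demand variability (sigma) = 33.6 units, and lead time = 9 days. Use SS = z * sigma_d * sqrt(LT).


Formula: SS = z * sigma_d * sqrt(LT)
sqrt(LT) = sqrt(9) = 3.0
SS = 1.645 * 33.6 * 3.0
SS = 165.8 units

165.8 units


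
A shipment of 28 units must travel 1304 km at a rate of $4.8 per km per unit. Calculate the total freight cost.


TC = dist * cost * units = 1304 * 4.8 * 28 = $175257.60

$175257.60


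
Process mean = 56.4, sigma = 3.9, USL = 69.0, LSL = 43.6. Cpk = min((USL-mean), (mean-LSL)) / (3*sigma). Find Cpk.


Cpu = (69.0 - 56.4) / (3 * 3.9) = 1.08
Cpl = (56.4 - 43.6) / (3 * 3.9) = 1.09
Cpk = min(1.08, 1.09) = 1.08

1.08


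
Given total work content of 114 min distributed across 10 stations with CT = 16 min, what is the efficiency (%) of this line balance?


Formula: Efficiency = Sum of Task Times / (N_stations * CT) * 100
Total station capacity = 10 stations * 16 min = 160 min
Efficiency = 114 / 160 * 100 = 71.3%

71.3%


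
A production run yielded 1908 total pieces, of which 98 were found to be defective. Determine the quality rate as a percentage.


Formula: Quality Rate = Good Pieces / Total Pieces * 100
Good pieces = 1908 - 98 = 1810
QR = 1810 / 1908 * 100 = 94.9%

94.9%


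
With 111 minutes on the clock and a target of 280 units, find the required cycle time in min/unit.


Formula: CT = Available Time / Number of Units
CT = 111 min / 280 units
CT = 0.4 min/unit

0.4 min/unit


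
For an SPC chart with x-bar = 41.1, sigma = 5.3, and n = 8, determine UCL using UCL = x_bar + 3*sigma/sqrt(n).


UCL = 41.1 + 3 * 5.3 / sqrt(8)

46.72


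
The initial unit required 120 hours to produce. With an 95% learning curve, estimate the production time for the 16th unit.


Formula: T_n = T_1 * (learning_rate)^(log2(n)) where learning_rate = rate/100
Doublings = log2(16) = 4
T_n = 120 * 0.95^4
T_n = 120 * 0.8145 = 97.7 hours

97.7 hours


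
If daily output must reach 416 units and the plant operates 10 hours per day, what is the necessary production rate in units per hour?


Formula: Production Rate = Daily Demand / Available Hours
Rate = 416 units/day / 10 hours/day
Rate = 41.6 units/hour

41.6 units/hour


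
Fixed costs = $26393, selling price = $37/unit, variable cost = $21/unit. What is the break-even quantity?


Formula: BEQ = Fixed Costs / (Price - Variable Cost)
Contribution margin = $37 - $21 = $16/unit
BEQ = ceil($26393 / $16/unit) = ceil(1649.56) = 1650 units

1650 units


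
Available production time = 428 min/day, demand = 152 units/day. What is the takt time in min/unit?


Formula: Takt Time = Available Production Time / Customer Demand
Takt = 428 min/day / 152 units/day
Takt = 2.82 min/unit

2.82 min/unit


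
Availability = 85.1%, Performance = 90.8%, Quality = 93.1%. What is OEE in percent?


Formula: OEE = Availability * Performance * Quality / 10000
A * P = 85.1% * 90.8% / 100 = 77.27%
OEE = 77.27% * 93.1% / 100 = 71.9%

71.9%


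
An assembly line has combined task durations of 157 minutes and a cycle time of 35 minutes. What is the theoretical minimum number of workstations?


Formula: N_min = ceil(Sum of Task Times / Cycle Time)
N_min = ceil(157 min / 35 min) = ceil(4.4857)
N_min = 5 stations

5


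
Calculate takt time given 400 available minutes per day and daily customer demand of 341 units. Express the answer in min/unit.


Formula: Takt Time = Available Production Time / Customer Demand
Takt = 400 min/day / 341 units/day
Takt = 1.17 min/unit

1.17 min/unit


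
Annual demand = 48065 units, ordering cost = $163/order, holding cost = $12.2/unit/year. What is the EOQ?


Formula: EOQ = sqrt(2 * D * S / H)
Numerator: 2 * 48065 * 163 = 15669190
2DS/H = 15669190 / 12.2 = 1284359.8
EOQ = sqrt(1284359.8) = 1133.3 units

1133.3 units


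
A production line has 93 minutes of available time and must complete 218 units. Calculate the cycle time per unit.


Formula: CT = Available Time / Number of Units
CT = 93 min / 218 units
CT = 0.43 min/unit

0.43 min/unit


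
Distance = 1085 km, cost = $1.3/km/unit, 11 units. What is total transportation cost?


TC = dist * cost * units = 1085 * 1.3 * 11 = $15515.50

$15515.50


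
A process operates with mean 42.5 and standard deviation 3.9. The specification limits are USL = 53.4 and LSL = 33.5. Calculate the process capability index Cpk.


Cpu = (53.4 - 42.5) / (3 * 3.9) = 0.93
Cpl = (42.5 - 33.5) / (3 * 3.9) = 0.77
Cpk = min(0.93, 0.77) = 0.77

0.77


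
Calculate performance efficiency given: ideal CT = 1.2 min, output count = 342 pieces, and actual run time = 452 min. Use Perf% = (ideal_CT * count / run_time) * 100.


Formula: Performance = (Ideal CT * Total Count) / Run Time * 100
Ideal output time = 1.2 * 342 = 410.4 min
Performance = 410.4 / 452 * 100 = 90.8%

90.8%


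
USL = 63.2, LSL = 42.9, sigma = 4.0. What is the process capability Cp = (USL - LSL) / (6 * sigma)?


Cp = (63.2 - 42.9) / (6 * 4.0)

0.85


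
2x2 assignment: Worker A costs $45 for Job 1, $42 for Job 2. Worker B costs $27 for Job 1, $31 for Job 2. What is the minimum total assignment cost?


Option 1: A->1 + B->2 = $45 + $31 = $76
Option 2: A->2 + B->1 = $42 + $27 = $69
Min cost = min($76, $69) = $69

$69


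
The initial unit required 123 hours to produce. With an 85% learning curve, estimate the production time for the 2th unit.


Formula: T_n = T_1 * (learning_rate)^(log2(n)) where learning_rate = rate/100
Doublings = log2(2) = 1
T_n = 123 * 0.85^1
T_n = 123 * 0.85 = 104.6 hours

104.6 hours


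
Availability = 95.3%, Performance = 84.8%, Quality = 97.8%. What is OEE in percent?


Formula: OEE = Availability * Performance * Quality / 10000
A * P = 95.3% * 84.8% / 100 = 80.81%
OEE = 80.81% * 97.8% / 100 = 79.0%

79.0%


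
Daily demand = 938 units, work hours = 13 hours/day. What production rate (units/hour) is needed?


Formula: Production Rate = Daily Demand / Available Hours
Rate = 938 units/day / 13 hours/day
Rate = 72.2 units/hour

72.2 units/hour


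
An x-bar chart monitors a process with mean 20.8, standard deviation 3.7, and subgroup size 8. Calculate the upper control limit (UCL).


UCL = 20.8 + 3 * 3.7 / sqrt(8)

24.72


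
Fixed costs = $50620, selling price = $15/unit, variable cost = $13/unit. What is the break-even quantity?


Formula: BEQ = Fixed Costs / (Price - Variable Cost)
Contribution margin = $15 - $13 = $2/unit
BEQ = ceil($50620 / $2/unit) = ceil(25310.0) = 25310 units

25310 units


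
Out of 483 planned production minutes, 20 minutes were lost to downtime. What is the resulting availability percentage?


Formula: Availability = (Planned Time - Downtime) / Planned Time * 100
Uptime = 483 - 20 = 463 min
Availability = 463 / 483 * 100 = 95.9%

95.9%


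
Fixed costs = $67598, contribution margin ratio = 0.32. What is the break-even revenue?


Formula: BER = Fixed Costs / Contribution Margin Ratio
BER = $67598 / 0.32
BER = $211243.75 (to the nearest cent)

$211243.75


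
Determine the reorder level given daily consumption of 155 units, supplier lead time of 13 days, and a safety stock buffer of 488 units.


Formula: ROP = (Daily Demand * Lead Time) + Safety Stock
Demand during lead time = 155 * 13 = 2015 units
ROP = 2015 + 488 = 2503 units

2503 units


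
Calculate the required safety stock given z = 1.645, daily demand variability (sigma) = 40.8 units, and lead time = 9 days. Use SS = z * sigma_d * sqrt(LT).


Formula: SS = z * sigma_d * sqrt(LT)
sqrt(LT) = sqrt(9) = 3.0
SS = 1.645 * 40.8 * 3.0
SS = 201.3 units

201.3 units


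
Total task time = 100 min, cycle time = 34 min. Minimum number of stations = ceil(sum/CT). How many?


Formula: N_min = ceil(Sum of Task Times / Cycle Time)
N_min = ceil(100 min / 34 min) = ceil(2.9412)
N_min = 3 stations

3


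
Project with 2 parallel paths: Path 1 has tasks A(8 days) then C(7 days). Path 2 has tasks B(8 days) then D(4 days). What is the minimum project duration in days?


Path 1 = 8 + 7 = 15 days
Path 2 = 8 + 4 = 12 days
Duration = max(15, 12) = 15 days

15 days


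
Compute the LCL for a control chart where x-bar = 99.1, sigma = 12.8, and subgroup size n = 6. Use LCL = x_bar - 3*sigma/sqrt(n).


LCL = 99.1 - 3 * 12.8 / sqrt(6)

83.42


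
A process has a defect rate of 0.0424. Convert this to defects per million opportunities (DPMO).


DPMO = defect_rate * 1000000 = 0.0424 * 1000000

42400


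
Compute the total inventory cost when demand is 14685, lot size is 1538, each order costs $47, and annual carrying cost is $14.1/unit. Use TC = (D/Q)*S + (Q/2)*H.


TC = 14685/1538 * 47 + 1538/2 * 14.1

$11291.66


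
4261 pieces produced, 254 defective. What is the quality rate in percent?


Formula: Quality Rate = Good Pieces / Total Pieces * 100
Good pieces = 4261 - 254 = 4007
QR = 4007 / 4261 * 100 = 94.0%

94.0%


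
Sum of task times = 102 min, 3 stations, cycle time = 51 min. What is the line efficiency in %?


Formula: Efficiency = Sum of Task Times / (N_stations * CT) * 100
Total station capacity = 3 stations * 51 min = 153 min
Efficiency = 102 / 153 * 100 = 66.7%

66.7%


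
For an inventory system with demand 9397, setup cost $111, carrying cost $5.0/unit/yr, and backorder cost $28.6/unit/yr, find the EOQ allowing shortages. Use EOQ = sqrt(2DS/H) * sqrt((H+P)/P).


Formula: EOQ* = sqrt(2DS/H) * sqrt((H+P)/P)
Base EOQ = sqrt(2*9397*111/5.0) = 645.93 units
Correction = sqrt((5.0+28.6)/28.6) = 1.08389
EOQ* = 645.93 * 1.08389 = 700.1 units

700.1 units


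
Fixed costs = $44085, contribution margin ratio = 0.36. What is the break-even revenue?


Formula: BER = Fixed Costs / Contribution Margin Ratio
BER = $44085 / 0.36
BER = $122458.33 (to the nearest cent)

$122458.33


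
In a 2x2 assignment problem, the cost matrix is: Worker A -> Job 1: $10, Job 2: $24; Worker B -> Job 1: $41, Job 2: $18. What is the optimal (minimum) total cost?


Option 1: A->1 + B->2 = $10 + $18 = $28
Option 2: A->2 + B->1 = $24 + $41 = $65
Min cost = min($28, $65) = $28

$28


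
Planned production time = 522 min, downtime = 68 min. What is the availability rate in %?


Formula: Availability = (Planned Time - Downtime) / Planned Time * 100
Uptime = 522 - 68 = 454 min
Availability = 454 / 522 * 100 = 87.0%

87.0%


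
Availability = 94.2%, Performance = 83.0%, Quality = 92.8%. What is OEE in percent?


Formula: OEE = Availability * Performance * Quality / 10000
A * P = 94.2% * 83.0% / 100 = 78.19%
OEE = 78.19% * 92.8% / 100 = 72.6%

72.6%


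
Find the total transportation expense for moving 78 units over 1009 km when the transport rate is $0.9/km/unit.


TC = dist * cost * units = 1009 * 0.9 * 78 = $70831.80

$70831.80


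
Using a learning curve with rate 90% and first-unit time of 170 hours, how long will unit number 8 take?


Formula: T_n = T_1 * (learning_rate)^(log2(n)) where learning_rate = rate/100
Doublings = log2(8) = 3
T_n = 170 * 0.9^3
T_n = 170 * 0.729 = 123.9 hours

123.9 hours


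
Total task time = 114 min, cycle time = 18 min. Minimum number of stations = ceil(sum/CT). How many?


Formula: N_min = ceil(Sum of Task Times / Cycle Time)
N_min = ceil(114 min / 18 min) = ceil(6.3333)
N_min = 7 stations

7


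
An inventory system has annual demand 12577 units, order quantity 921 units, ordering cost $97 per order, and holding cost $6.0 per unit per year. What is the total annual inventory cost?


TC = 12577/921 * 97 + 921/2 * 6.0

$4087.61


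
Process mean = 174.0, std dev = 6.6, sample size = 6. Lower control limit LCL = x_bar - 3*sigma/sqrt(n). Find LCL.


LCL = 174.0 - 3 * 6.6 / sqrt(6)

165.92


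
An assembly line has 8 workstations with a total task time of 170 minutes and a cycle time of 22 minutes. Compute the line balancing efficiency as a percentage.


Formula: Efficiency = Sum of Task Times / (N_stations * CT) * 100
Total station capacity = 8 stations * 22 min = 176 min
Efficiency = 170 / 176 * 100 = 96.6%

96.6%


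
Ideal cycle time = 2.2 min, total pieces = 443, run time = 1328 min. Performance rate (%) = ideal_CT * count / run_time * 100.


Formula: Performance = (Ideal CT * Total Count) / Run Time * 100
Ideal output time = 2.2 * 443 = 974.6 min
Performance = 974.6 / 1328 * 100 = 73.4%

73.4%


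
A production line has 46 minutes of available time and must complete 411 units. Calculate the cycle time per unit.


Formula: CT = Available Time / Number of Units
CT = 46 min / 411 units
CT = 0.11 min/unit

0.11 min/unit


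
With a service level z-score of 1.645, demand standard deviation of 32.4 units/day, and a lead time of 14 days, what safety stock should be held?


Formula: SS = z * sigma_d * sqrt(LT)
sqrt(LT) = sqrt(14) = 3.7417
SS = 1.645 * 32.4 * 3.7417
SS = 199.4 units

199.4 units


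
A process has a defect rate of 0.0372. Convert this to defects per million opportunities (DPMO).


DPMO = defect_rate * 1000000 = 0.0372 * 1000000

37200


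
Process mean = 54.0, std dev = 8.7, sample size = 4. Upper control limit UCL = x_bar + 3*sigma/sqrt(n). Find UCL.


UCL = 54.0 + 3 * 8.7 / sqrt(4)

67.05


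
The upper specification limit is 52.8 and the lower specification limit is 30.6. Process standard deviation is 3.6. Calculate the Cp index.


Cp = (52.8 - 30.6) / (6 * 3.6)

1.03


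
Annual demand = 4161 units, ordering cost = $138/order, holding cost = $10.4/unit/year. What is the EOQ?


Formula: EOQ = sqrt(2 * D * S / H)
Numerator: 2 * 4161 * 138 = 1148436
2DS/H = 1148436 / 10.4 = 110426.5
EOQ = sqrt(110426.5) = 332.3 units

332.3 units


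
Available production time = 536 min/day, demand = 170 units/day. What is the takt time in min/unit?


Formula: Takt Time = Available Production Time / Customer Demand
Takt = 536 min/day / 170 units/day
Takt = 3.15 min/unit

3.15 min/unit


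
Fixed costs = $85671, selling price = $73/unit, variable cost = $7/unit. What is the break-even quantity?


Formula: BEQ = Fixed Costs / (Price - Variable Cost)
Contribution margin = $73 - $7 = $66/unit
BEQ = ceil($85671 / $66/unit) = ceil(1298.05) = 1299 units

1299 units


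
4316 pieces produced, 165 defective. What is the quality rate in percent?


Formula: Quality Rate = Good Pieces / Total Pieces * 100
Good pieces = 4316 - 165 = 4151
QR = 4151 / 4316 * 100 = 96.2%

96.2%


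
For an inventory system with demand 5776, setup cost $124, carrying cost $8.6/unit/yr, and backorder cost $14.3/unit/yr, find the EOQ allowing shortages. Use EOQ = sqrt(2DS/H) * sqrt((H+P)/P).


Formula: EOQ* = sqrt(2DS/H) * sqrt((H+P)/P)
Base EOQ = sqrt(2*5776*124/8.6) = 408.12 units
Correction = sqrt((8.6+14.3)/14.3) = 1.26546
EOQ* = 408.12 * 1.26546 = 516.5 units

516.5 units


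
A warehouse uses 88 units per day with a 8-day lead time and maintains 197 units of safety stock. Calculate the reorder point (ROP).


Formula: ROP = (Daily Demand * Lead Time) + Safety Stock
Demand during lead time = 88 * 8 = 704 units
ROP = 704 + 197 = 901 units

901 units


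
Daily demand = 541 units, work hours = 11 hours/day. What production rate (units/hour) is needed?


Formula: Production Rate = Daily Demand / Available Hours
Rate = 541 units/day / 11 hours/day
Rate = 49.2 units/hour

49.2 units/hour


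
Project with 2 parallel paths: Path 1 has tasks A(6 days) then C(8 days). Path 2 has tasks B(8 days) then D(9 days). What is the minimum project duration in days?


Path 1 = 6 + 8 = 14 days
Path 2 = 8 + 9 = 17 days
Duration = max(14, 17) = 17 days

17 days


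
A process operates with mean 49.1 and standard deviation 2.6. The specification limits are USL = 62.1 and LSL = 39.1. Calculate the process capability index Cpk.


Cpu = (62.1 - 49.1) / (3 * 2.6) = 1.67
Cpl = (49.1 - 39.1) / (3 * 2.6) = 1.28
Cpk = min(1.67, 1.28) = 1.28

1.28


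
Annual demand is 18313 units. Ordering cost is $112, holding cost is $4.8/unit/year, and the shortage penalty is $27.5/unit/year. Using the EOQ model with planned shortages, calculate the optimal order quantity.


Formula: EOQ* = sqrt(2DS/H) * sqrt((H+P)/P)
Base EOQ = sqrt(2*18313*112/4.8) = 924.45 units
Correction = sqrt((4.8+27.5)/27.5) = 1.08376
EOQ* = 924.45 * 1.08376 = 1001.9 units

1001.9 units


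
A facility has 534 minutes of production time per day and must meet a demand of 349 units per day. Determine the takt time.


Formula: Takt Time = Available Production Time / Customer Demand
Takt = 534 min/day / 349 units/day
Takt = 1.53 min/unit

1.53 min/unit


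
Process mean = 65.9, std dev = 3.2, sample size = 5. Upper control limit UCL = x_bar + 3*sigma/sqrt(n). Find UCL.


UCL = 65.9 + 3 * 3.2 / sqrt(5)

70.19


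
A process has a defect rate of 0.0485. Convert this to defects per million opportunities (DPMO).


DPMO = defect_rate * 1000000 = 0.0485 * 1000000

48500


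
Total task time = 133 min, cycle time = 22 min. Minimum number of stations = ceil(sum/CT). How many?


Formula: N_min = ceil(Sum of Task Times / Cycle Time)
N_min = ceil(133 min / 22 min) = ceil(6.0455)
N_min = 7 stations

7


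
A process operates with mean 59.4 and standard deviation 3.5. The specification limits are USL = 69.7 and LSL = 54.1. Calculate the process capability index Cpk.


Cpu = (69.7 - 59.4) / (3 * 3.5) = 0.98
Cpl = (59.4 - 54.1) / (3 * 3.5) = 0.5
Cpk = min(0.98, 0.5) = 0.5

0.5


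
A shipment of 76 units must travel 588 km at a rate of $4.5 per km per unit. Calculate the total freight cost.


TC = dist * cost * units = 588 * 4.5 * 76 = $201096.00

$201096.00


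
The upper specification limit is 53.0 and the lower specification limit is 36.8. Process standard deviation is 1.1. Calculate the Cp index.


Cp = (53.0 - 36.8) / (6 * 1.1)

2.45


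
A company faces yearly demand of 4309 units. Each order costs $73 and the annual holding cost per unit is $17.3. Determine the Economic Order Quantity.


Formula: EOQ = sqrt(2 * D * S / H)
Numerator: 2 * 4309 * 73 = 629114
2DS/H = 629114 / 17.3 = 36365.0
EOQ = sqrt(36365.0) = 190.7 units

190.7 units


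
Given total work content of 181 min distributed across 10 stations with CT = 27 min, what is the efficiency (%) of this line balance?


Formula: Efficiency = Sum of Task Times / (N_stations * CT) * 100
Total station capacity = 10 stations * 27 min = 270 min
Efficiency = 181 / 270 * 100 = 67.0%

67.0%


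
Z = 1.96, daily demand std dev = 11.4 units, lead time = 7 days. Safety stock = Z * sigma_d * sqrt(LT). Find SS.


Formula: SS = z * sigma_d * sqrt(LT)
sqrt(LT) = sqrt(7) = 2.6458
SS = 1.96 * 11.4 * 2.6458
SS = 59.1 units

59.1 units


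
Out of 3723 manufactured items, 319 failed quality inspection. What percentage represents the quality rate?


Formula: Quality Rate = Good Pieces / Total Pieces * 100
Good pieces = 3723 - 319 = 3404
QR = 3404 / 3723 * 100 = 91.4%

91.4%


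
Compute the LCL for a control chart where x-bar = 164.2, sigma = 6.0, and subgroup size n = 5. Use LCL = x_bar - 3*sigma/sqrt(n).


LCL = 164.2 - 3 * 6.0 / sqrt(5)

156.15


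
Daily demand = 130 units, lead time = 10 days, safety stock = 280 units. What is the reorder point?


Formula: ROP = (Daily Demand * Lead Time) + Safety Stock
Demand during lead time = 130 * 10 = 1300 units
ROP = 1300 + 280 = 1580 units

1580 units


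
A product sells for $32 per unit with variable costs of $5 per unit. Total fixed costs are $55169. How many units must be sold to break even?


Formula: BEQ = Fixed Costs / (Price - Variable Cost)
Contribution margin = $32 - $5 = $27/unit
BEQ = ceil($55169 / $27/unit) = ceil(2043.3) = 2044 units

2044 units


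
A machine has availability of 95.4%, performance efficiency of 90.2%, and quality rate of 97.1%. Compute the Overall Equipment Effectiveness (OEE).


Formula: OEE = Availability * Performance * Quality / 10000
A * P = 95.4% * 90.2% / 100 = 86.05%
OEE = 86.05% * 97.1% / 100 = 83.6%

83.6%


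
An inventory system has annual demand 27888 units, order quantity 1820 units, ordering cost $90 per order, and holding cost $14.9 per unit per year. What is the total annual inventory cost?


TC = 27888/1820 * 90 + 1820/2 * 14.9

$14938.08


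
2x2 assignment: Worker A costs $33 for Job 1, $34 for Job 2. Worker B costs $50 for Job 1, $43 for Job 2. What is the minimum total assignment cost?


Option 1: A->1 + B->2 = $33 + $43 = $76
Option 2: A->2 + B->1 = $34 + $50 = $84
Min cost = min($76, $84) = $76

$76


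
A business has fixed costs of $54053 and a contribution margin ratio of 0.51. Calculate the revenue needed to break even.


Formula: BER = Fixed Costs / Contribution Margin Ratio
BER = $54053 / 0.51
BER = $105986.27 (to the nearest cent)

$105986.27


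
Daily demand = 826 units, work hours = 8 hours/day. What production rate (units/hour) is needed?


Formula: Production Rate = Daily Demand / Available Hours
Rate = 826 units/day / 8 hours/day
Rate = 103.3 units/hour

103.3 units/hour


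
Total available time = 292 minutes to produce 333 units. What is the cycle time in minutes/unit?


Formula: CT = Available Time / Number of Units
CT = 292 min / 333 units
CT = 0.88 min/unit

0.88 min/unit


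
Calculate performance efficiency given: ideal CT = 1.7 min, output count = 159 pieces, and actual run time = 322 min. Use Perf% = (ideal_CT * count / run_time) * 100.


Formula: Performance = (Ideal CT * Total Count) / Run Time * 100
Ideal output time = 1.7 * 159 = 270.3 min
Performance = 270.3 / 322 * 100 = 83.9%

83.9%


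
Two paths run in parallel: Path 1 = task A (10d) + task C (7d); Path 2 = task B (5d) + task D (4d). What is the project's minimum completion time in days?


Path 1 = 10 + 7 = 17 days
Path 2 = 5 + 4 = 9 days
Duration = max(17, 9) = 17 days

17 days


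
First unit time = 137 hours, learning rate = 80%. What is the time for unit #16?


Formula: T_n = T_1 * (learning_rate)^(log2(n)) where learning_rate = rate/100
Doublings = log2(16) = 4
T_n = 137 * 0.8^4
T_n = 137 * 0.4096 = 56.1 hours

56.1 hours


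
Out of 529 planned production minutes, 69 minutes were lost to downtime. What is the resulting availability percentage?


Formula: Availability = (Planned Time - Downtime) / Planned Time * 100
Uptime = 529 - 69 = 460 min
Availability = 460 / 529 * 100 = 87.0%

87.0%


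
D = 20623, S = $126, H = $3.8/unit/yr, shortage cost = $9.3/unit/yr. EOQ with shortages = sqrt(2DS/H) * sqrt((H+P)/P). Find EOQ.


Formula: EOQ* = sqrt(2DS/H) * sqrt((H+P)/P)
Base EOQ = sqrt(2*20623*126/3.8) = 1169.46 units
Correction = sqrt((3.8+9.3)/9.3) = 1.18685
EOQ* = 1169.46 * 1.18685 = 1388.0 units

1388.0 units


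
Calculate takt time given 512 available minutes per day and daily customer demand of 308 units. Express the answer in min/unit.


Formula: Takt Time = Available Production Time / Customer Demand
Takt = 512 min/day / 308 units/day
Takt = 1.66 min/unit

1.66 min/unit


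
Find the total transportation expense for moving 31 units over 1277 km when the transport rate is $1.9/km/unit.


TC = dist * cost * units = 1277 * 1.9 * 31 = $75215.30

$75215.30


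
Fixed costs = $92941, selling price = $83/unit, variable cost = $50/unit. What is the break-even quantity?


Formula: BEQ = Fixed Costs / (Price - Variable Cost)
Contribution margin = $83 - $50 = $33/unit
BEQ = ceil($92941 / $33/unit) = ceil(2816.39) = 2817 units

2817 units


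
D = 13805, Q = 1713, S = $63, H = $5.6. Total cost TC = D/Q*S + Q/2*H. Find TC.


TC = 13805/1713 * 63 + 1713/2 * 5.6

$5304.11


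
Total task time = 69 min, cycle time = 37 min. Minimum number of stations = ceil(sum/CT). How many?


Formula: N_min = ceil(Sum of Task Times / Cycle Time)
N_min = ceil(69 min / 37 min) = ceil(1.8649)
N_min = 2 stations

2


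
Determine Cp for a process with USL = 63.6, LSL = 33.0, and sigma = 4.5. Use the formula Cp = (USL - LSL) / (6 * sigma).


Cp = (63.6 - 33.0) / (6 * 4.5)

1.13


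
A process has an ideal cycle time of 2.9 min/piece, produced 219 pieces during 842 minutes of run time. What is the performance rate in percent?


Formula: Performance = (Ideal CT * Total Count) / Run Time * 100
Ideal output time = 2.9 * 219 = 635.1 min
Performance = 635.1 / 842 * 100 = 75.4%

75.4%


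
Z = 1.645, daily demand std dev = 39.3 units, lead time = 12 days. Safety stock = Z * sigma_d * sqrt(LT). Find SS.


Formula: SS = z * sigma_d * sqrt(LT)
sqrt(LT) = sqrt(12) = 3.4641
SS = 1.645 * 39.3 * 3.4641
SS = 223.9 units

223.9 units
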